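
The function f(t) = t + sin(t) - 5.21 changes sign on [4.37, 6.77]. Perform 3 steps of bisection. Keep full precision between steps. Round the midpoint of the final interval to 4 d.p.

f(4.370000) = -1.781955, f(6.770000) = 2.027813 (opposite signs)
step 1: m = 5.570000, f(m) = -0.294246 < 0 → root in [5.570000, 6.770000]
step 2: m = 6.170000, f(m) = 0.847056 > 0 → root in [5.570000, 6.170000]
step 3: m = 5.870000, f(m) = 0.258471 > 0 → root in [5.570000, 5.870000]
Midpoint of [5.570000, 5.870000] = 5.720000

5.7200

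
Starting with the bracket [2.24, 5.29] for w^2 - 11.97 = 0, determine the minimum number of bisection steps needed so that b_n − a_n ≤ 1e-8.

29

Initial width b − a = 5.29 − 2.24 = 3.050000.
After n steps the width is (b−a)/2^n; need (b−a)/2^n ≤ 1e-8.
So n ≥ log₂(3.050000/1e-8) = log₂(305000000.0000) ≈ 28.1842.
Hence n = 29.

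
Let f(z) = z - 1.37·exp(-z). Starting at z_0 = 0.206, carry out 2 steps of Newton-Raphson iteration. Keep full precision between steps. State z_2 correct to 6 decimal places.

f'(z) = 1 + 1.37·exp(-z)
z_0 = 0.206000: f = -0.908951, f' = 2.114951 → z_1 = 0.206000 - (-0.908951)/(2.114951) = 0.635774
z_1 = 0.635774: f = -0.089676, f' = 1.725450 → z_2 = 0.635774 - (-0.089676)/(1.725450) = 0.687746

0.687746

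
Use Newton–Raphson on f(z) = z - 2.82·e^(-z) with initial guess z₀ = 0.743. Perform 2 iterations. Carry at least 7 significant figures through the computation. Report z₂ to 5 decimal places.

Newton update: z ← z − f(z)/f'(z).
f'(z) = 1 + 2.82·e^(-z)
z_0 = 0.743000: f = -0.598431, f' = 2.341431 → z_1 = 0.743000 - (-0.598431)/(2.341431) = 0.998583
z_1 = 0.998583: f = -0.040307, f' = 2.038891 → z_2 = 0.998583 - (-0.040307)/(2.038891) = 1.018353

1.01835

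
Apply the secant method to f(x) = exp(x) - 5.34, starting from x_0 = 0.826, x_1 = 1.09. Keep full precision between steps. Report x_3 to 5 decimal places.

f(x_0) = -3.055836, f(x_1) = -2.365726
x_2 = 1.090000 - (-2.365726)·(1.090000 - 0.826000)/(-2.365726 - (-3.055836)) = 1.995003; f(x_2) = 2.012223
x_3 = 1.995003 - (2.012223)·(1.995003 - 1.090000)/(2.012223 - (-2.365726)) = 1.579039; f(x_3) = -0.489707

1.57904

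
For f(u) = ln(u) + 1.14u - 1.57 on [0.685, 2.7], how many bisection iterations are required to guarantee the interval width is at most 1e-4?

Initial width b − a = 2.7 − 0.685 = 2.015000.
After n steps the width is (b−a)/2^n; need (b−a)/2^n ≤ 1e-4.
So n ≥ log₂(2.015000/1e-4) = log₂(20150.0000) ≈ 14.2985.
Hence n = 15.

15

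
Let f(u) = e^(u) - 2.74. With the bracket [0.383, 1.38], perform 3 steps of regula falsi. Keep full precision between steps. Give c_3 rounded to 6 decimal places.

f(0.383000) = -1.273322, f(1.380000) = 1.234902
step 1: c = 0.889136, f(c) = -0.306974 < 0 → new bracket [0.889136, 1.380000]
step 2: c = 0.986863, f(c) = -0.057196 < 0 → new bracket [0.986863, 1.380000]
step 3: c = 1.004265, f(c) = -0.010100 < 0 → new bracket [1.004265, 1.380000]

1.004265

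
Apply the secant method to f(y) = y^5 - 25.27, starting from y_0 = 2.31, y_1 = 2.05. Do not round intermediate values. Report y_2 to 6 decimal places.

1.953851

f(y_0) = 40.504855, f(y_1) = 10.935063
y_2 = 2.050000 - (10.935063)·(2.050000 - 2.310000)/(10.935063 - (40.504855)) = 1.953851; f(y_2) = 3.204547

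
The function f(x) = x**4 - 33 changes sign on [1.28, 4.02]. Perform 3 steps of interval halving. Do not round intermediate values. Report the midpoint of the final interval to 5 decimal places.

2.47875

f(1.280000) = -30.315645, f(4.020000) = 228.158528 (opposite signs)
step 1: m = 2.650000, f(m) = 16.315506 > 0 → root in [1.280000, 2.650000]
step 2: m = 1.965000, f(m) = -18.090941 < 0 → root in [1.965000, 2.650000]
step 3: m = 2.307500, f(m) = -4.649101 < 0 → root in [2.307500, 2.650000]
Midpoint of [2.307500, 2.650000] = 2.478750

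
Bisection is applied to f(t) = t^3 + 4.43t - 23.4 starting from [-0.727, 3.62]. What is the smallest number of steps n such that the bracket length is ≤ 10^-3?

13

Initial width b − a = 3.62 − -0.727 = 4.347000.
After n steps the width is (b−a)/2^n; need (b−a)/2^n ≤ 10^-3.
So n ≥ log₂(4.347000/10^-3) = log₂(4347.0000) ≈ 12.0858.
Hence n = 13.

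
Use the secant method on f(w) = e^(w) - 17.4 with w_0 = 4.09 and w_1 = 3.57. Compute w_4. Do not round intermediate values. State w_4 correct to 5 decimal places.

2.87127

f(w_0) = 42.339892, f(w_1) = 18.116593
w_2 = 3.570000 - (18.116593)·(3.570000 - 4.090000)/(18.116593 - (42.339892)) = 3.181092; f(w_2) = 6.673033
w_3 = 3.181092 - (6.673033)·(3.181092 - 3.570000)/(6.673033 - (18.116593)) = 2.954310; f(w_3) = 1.788482
w_4 = 2.954310 - (1.788482)·(2.954310 - 3.181092)/(1.788482 - (6.673033)) = 2.871274; f(w_4) = 0.259498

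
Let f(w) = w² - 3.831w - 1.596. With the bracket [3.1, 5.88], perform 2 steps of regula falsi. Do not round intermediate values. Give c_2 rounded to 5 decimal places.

f(3.100000) = -3.862100, f(5.880000) = 10.452120
step 1: c = 3.850068, f(c) = -1.522587 < 0 → new bracket [3.850068, 5.880000]
step 2: c = 4.108174, f(c) = -0.457319 < 0 → new bracket [4.108174, 5.880000]

4.10817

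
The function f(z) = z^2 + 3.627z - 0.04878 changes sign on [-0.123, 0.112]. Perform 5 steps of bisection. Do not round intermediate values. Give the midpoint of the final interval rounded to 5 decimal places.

0.01286

f(-0.123000) = -0.479772, f(0.112000) = 0.369988 (opposite signs)
step 1: m = -0.005500, f(m) = -0.068698 < 0 → root in [-0.005500, 0.112000]
step 2: m = 0.053250, f(m) = 0.147193 > 0 → root in [-0.005500, 0.053250]
step 3: m = 0.023875, f(m) = 0.038385 > 0 → root in [-0.005500, 0.023875]
step 4: m = 0.009188, f(m) = -0.015373 < 0 → root in [0.009188, 0.023875]
step 5: m = 0.016531, f(m) = 0.011452 > 0 → root in [0.009188, 0.016531]
Midpoint of [0.009188, 0.016531] = 0.012859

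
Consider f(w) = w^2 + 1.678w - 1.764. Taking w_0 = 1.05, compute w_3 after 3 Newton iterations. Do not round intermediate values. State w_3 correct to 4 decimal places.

0.7320

f'(w) = 2w + 1.678
w_0 = 1.050000: f = 1.100400, f' = 3.778000 → w_1 = 1.050000 - (1.100400)/(3.778000) = 0.758735
w_1 = 0.758735: f = 0.084835, f' = 3.195470 → w_2 = 0.758735 - (0.084835)/(3.195470) = 0.732186
w_2 = 0.732186: f = 0.000705, f' = 3.142372 → w_3 = 0.732186 - (0.000705)/(3.142372) = 0.731962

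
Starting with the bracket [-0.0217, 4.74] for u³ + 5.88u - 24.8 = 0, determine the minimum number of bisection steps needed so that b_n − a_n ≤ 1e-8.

29

Initial width b − a = 4.74 − -0.0217 = 4.761700.
After n steps the width is (b−a)/2^n; need (b−a)/2^n ≤ 1e-8.
So n ≥ log₂(4.761700/1e-8) = log₂(476170000.0000) ≈ 28.8269.
Hence n = 29.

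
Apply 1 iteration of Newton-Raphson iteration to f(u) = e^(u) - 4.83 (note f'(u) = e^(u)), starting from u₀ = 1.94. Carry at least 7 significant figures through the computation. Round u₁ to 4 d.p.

Newton update: u ← u − f(u)/f'(u).
u_0 = 1.940000: f = 2.128751, f' = 6.958751 → u_1 = 1.940000 - (2.128751)/(6.958751) = 1.634090

1.6341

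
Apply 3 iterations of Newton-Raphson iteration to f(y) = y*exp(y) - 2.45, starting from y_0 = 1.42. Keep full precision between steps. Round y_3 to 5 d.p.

0.94883

f'(y) = (y+1)*exp(y)
y_0 = 1.420000: f = 3.424711, f' = 10.011831 → y_1 = 1.420000 - (3.424711)/(10.011831) = 1.077934
y_1 = 1.077934: f = 0.717617, f' = 6.106218 → y_2 = 1.077934 - (0.717617)/(6.106218) = 0.960411
y_2 = 0.960411: f = 0.059335, f' = 5.122106 → y_3 = 0.960411 - (0.059335)/(5.122106) = 0.948827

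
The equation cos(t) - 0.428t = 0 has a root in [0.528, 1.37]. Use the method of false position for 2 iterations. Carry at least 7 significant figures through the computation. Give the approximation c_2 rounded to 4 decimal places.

1.0855

f(0.528000) = 0.637832, f(1.370000) = -0.386910
step 1: c = 1.052088, f(c) = 0.045466 > 0 → new bracket [1.052088, 1.370000]
step 2: c = 1.085517, f(c) = 0.001854 > 0 → new bracket [1.085517, 1.370000]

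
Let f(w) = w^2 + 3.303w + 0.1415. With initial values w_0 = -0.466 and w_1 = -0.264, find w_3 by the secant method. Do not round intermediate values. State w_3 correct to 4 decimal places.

-0.0460

Secant update: w_(k+1) = w_k − f(w_k)·(w_k − w_(k-1))/(f(w_k) − f(w_(k-1))).
f(w_0) = -1.180542, f(w_1) = -0.660796
w_2 = -0.264000 - (-0.660796)·(-0.264000 - -0.466000)/(-0.660796 - (-1.180542)) = -0.007181; f(w_2) = 0.117834
w_3 = -0.007181 - (0.117834)·(-0.007181 - -0.264000)/(0.117834 - (-0.660796)) = -0.046046; f(w_3) = -0.008471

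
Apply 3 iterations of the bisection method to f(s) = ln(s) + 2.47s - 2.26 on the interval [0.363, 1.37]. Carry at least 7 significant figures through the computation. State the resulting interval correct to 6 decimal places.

[0.866500, 0.992375]

f(0.363000) = -2.376742, f(1.370000) = 1.438711 (opposite signs)
step 1: m = 0.866500, f(m) = -0.263038 < 0 → root in [0.866500, 1.370000]
step 2: m = 1.118250, f(m) = 0.613842 > 0 → root in [0.866500, 1.118250]
step 3: m = 0.992375, f(m) = 0.183512 > 0 → root in [0.866500, 0.992375]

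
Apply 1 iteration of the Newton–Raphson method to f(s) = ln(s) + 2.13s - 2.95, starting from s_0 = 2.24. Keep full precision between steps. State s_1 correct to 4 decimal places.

1.2201

f'(s) = 1/s + 2.13
s_0 = 2.240000: f = 2.627676, f' = 2.576429 → s_1 = 2.240000 - (2.627676)/(2.576429) = 1.220109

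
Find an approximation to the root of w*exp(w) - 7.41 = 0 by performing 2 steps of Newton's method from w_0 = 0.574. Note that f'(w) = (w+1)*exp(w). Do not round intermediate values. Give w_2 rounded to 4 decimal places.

2.2298

w_0 = 0.574000: f = -6.390947, f' = 2.794408 → w_1 = 0.574000 - (-6.390947)/(2.794408) = 2.861049
w_1 = 2.861049: f = 42.600704, f' = 67.490554 → w_2 = 2.861049 - (42.600704)/(67.490554) = 2.229839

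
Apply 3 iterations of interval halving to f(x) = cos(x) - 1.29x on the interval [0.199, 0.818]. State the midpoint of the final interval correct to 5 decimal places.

0.62456

f(0.199000) = 0.723555, f(0.818000) = -0.371538 (opposite signs)
step 1: m = 0.508500, f(m) = 0.217511 > 0 → root in [0.508500, 0.818000]
step 2: m = 0.663250, f(m) = -0.067597 < 0 → root in [0.508500, 0.663250]
step 3: m = 0.585875, f(m) = 0.077450 > 0 → root in [0.585875, 0.663250]
Midpoint of [0.585875, 0.663250] = 0.624562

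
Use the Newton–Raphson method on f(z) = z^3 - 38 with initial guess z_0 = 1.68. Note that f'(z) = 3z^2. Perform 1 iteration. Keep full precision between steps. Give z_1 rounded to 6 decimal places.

5.607906

Newton update: z ← z − f(z)/f'(z).
z_0 = 1.680000: f = -33.258368, f' = 8.467200 → z_1 = 1.680000 - (-33.258368)/(8.467200) = 5.607906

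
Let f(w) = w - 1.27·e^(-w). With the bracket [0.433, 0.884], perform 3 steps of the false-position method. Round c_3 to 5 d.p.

f(0.433000) = -0.390672, f(0.884000) = 0.359329
step 1: c = 0.667924, f(c) = 0.016703 > 0 → new bracket [0.433000, 0.667924]
step 2: c = 0.658291, f(c) = 0.000768 > 0 → new bracket [0.433000, 0.658291]
step 3: c = 0.657850, f(c) = 0.000035 > 0 → new bracket [0.433000, 0.657850]

0.65785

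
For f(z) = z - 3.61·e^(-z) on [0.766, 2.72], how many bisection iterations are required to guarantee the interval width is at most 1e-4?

Initial width b − a = 2.72 − 0.766 = 1.954000.
After n steps the width is (b−a)/2^n; need (b−a)/2^n ≤ 1e-4.
So n ≥ log₂(1.954000/1e-4) = log₂(19540.0000) ≈ 14.2541.
Hence n = 15.

15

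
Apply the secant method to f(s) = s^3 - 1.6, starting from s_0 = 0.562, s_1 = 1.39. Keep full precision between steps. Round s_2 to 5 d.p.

1.03161

f(s_0) = -1.422496, f(s_1) = 1.085619
s_2 = 1.390000 - (1.085619)·(1.390000 - 0.562000)/(1.085619 - (-1.422496)) = 1.031606; f(s_2) = -0.502153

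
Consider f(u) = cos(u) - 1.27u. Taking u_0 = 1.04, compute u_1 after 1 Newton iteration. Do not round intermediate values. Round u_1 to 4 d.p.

0.6580

f'(u) = -sin(u) - 1.27
u_0 = 1.040000: f = -0.814580, f' = -2.132404 → u_1 = 1.040000 - (-0.814580)/(-2.132404) = 0.657999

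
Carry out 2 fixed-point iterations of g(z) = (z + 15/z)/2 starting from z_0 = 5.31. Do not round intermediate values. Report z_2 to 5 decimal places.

3.87763

z_1 = g(5.310000) = 4.067429
z_2 = g(4.067429) = 3.877631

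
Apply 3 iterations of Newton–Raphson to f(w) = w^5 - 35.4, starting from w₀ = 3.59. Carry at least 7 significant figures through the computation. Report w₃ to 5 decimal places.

2.14696

f'(w) = 5w⁴
w_0 = 3.590000: f = 560.910207, f' = 830.515608 → w_1 = 3.590000 - (560.910207)/(830.515608) = 2.914624
w_1 = 2.914624: f = 174.935596, f' = 360.827995 → w_2 = 2.914624 - (174.935596)/(360.827995) = 2.429807
w_2 = 2.429807: f = 49.295216, f' = 174.283836 → w_3 = 2.429807 - (49.295216)/(174.283836) = 2.146963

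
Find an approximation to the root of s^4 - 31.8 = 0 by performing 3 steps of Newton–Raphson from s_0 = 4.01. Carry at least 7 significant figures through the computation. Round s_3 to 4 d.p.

2.4040

f'(s) = 4s^3
s_0 = 4.010000: f = 226.769616, f' = 257.924804 → s_1 = 4.010000 - (226.769616)/(257.924804) = 3.130792
s_1 = 3.130792: f = 64.276400, f' = 122.750292 → s_2 = 3.130792 - (64.276400)/(122.750292) = 2.607156
s_2 = 2.607156: f = 14.402800, f' = 70.886121 → s_3 = 2.607156 - (14.402800)/(70.886121) = 2.403974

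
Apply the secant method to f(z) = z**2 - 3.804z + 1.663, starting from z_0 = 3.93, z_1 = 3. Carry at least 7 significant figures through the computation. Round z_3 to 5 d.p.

3.30752

Secant update: z_(k+1) = z_k − f(z_k)·(z_k − z_(k-1))/(f(z_k) − f(z_(k-1))).
f(z_0) = 2.158180, f(z_1) = -0.749000
z_2 = 3.000000 - (-0.749000)·(3.000000 - 3.930000)/(-0.749000 - (2.158180)) = 3.239603; f(z_2) = -0.165421
z_3 = 3.239603 - (-0.165421)·(3.239603 - 3.000000)/(-0.165421 - (-0.749000)) = 3.307521; f(z_3) = 0.020886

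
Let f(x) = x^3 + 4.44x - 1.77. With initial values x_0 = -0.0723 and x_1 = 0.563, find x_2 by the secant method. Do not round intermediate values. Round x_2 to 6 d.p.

0.370651

Secant update: x_(k+1) = x_k − f(x_k)·(x_k − x_(k-1))/(f(x_k) − f(x_(k-1))).
f(x_0) = -2.091390, f(x_1) = 0.908174
x_2 = 0.563000 - (0.908174)·(0.563000 - -0.072300)/(0.908174 - (-2.091390)) = 0.370651; f(x_2) = -0.073388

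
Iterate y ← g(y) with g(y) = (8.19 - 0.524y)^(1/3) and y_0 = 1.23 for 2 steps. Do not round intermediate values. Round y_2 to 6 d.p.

1.927597

y_1 = g(1.230000) = 1.961382
y_2 = g(1.961382) = 1.927597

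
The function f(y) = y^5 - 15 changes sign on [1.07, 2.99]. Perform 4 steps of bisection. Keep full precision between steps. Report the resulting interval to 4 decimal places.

[1.6700, 1.7900]

f(1.070000) = -13.597448, f(2.990000) = 223.976910 (opposite signs)
step 1: m = 2.030000, f(m) = 19.473088 > 0 → root in [1.070000, 2.030000]
step 2: m = 1.550000, f(m) = -6.053390 < 0 → root in [1.550000, 2.030000]
step 3: m = 1.790000, f(m) = 3.376600 > 0 → root in [1.550000, 1.790000]
step 4: m = 1.670000, f(m) = -2.010801 < 0 → root in [1.670000, 1.790000]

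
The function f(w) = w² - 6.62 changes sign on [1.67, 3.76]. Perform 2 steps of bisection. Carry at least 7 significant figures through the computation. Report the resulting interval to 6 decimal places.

f(1.670000) = -3.831100, f(3.760000) = 7.517600 (opposite signs)
step 1: m = 2.715000, f(m) = 0.751225 > 0 → root in [1.670000, 2.715000]
step 2: m = 2.192500, f(m) = -1.812944 < 0 → root in [2.192500, 2.715000]

[2.192500, 2.715000]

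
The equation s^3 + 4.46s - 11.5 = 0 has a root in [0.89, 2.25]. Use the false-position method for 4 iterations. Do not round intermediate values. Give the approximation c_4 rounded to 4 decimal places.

1.6200

f(0.890000) = -6.825631, f(2.250000) = 9.925625
step 1: c = 1.444159, f(c) = -2.047120 < 0 → new bracket [1.444159, 2.250000]
step 2: c = 1.581943, f(c) = -0.485653 < 0 → new bracket [1.581943, 2.250000]
step 3: c = 1.613106, f(c) = -0.108070 < 0 → new bracket [1.613106, 2.250000]
step 4: c = 1.619966, f(c) = -0.023697 < 0 → new bracket [1.619966, 2.250000]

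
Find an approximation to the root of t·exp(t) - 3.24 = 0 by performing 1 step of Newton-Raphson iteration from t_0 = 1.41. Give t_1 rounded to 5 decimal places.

1.15316

Newton update: t ← t − f(t)/f'(t).
f'(t) = (t + 1)·exp(t)
t_0 = 1.410000: f = 2.535297, f' = 9.871253 → t_1 = 1.410000 - (2.535297)/(9.871253) = 1.153164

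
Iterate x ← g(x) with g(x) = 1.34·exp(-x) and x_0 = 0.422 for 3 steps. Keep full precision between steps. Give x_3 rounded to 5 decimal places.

0.76807

x_1 = g(0.422000) = 0.878684
x_2 = g(0.878684) = 0.556541
x_3 = g(0.556541) = 0.768072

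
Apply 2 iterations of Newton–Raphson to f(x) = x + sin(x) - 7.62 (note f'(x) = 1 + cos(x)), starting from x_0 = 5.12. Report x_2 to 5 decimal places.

x_0 = 5.120000: f = -3.418070, f' = 1.396417 → x_1 = 5.120000 - (-3.418070)/(1.396417) = 7.567743
x_1 = 7.567743: f = 0.907056, f' = 1.282346 → x_2 = 7.567743 - (0.907056)/(1.282346) = 6.860402

6.86040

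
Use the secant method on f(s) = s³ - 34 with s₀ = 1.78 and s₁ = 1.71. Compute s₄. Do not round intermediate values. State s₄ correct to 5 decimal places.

Secant update: s_(k+1) = s_k − f(s_k)·(s_k − s_(k-1))/(f(s_k) − f(s_(k-1))).
f(s_0) = -28.360248, f(s_1) = -28.999789
s_2 = 1.710000 - (-28.999789)·(1.710000 - 1.780000)/(-28.999789 - (-28.360248)) = 4.884128; f(s_2) = 82.509465
s_3 = 4.884128 - (82.509465)·(4.884128 - 1.710000)/(82.509465 - (-28.999789)) = 2.535484; f(s_3) = -17.700196
s_4 = 2.535484 - (-17.700196)·(2.535484 - 4.884128)/(-17.700196 - (82.509465)) = 2.950329; f(s_4) = -8.319048

2.95033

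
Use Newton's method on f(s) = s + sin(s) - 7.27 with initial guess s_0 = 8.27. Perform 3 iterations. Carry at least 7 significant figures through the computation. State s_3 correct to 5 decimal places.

f'(s) = 1 + cos(s)
s_0 = 8.270000: f = 1.914705, f' = 0.595878 → s_1 = 8.270000 - (1.914705)/(0.595878) = 5.056751
s_1 = 5.056751: f = -3.154539, f' = 1.337597 → s_2 = 5.056751 - (-3.154539)/(1.337597) = 7.415115
s_2 = 7.415115: f = 1.050349, f' = 1.424914 → s_3 = 7.415115 - (1.050349)/(1.424914) = 6.677983

6.67798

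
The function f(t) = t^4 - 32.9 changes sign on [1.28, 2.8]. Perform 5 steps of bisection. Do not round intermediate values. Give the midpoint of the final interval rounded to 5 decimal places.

f(1.280000) = -30.215645, f(2.800000) = 28.565600 (opposite signs)
step 1: m = 2.040000, f(m) = -15.581085 < 0 → root in [2.040000, 2.800000]
step 2: m = 2.420000, f(m) = 1.397421 > 0 → root in [2.040000, 2.420000]
step 3: m = 2.230000, f(m) = -8.170266 < 0 → root in [2.230000, 2.420000]
step 4: m = 2.325000, f(m) = -3.679218 < 0 → root in [2.325000, 2.420000]
step 5: m = 2.372500, f(m) = -1.217103 < 0 → root in [2.372500, 2.420000]
Midpoint of [2.372500, 2.420000] = 2.396250

2.39625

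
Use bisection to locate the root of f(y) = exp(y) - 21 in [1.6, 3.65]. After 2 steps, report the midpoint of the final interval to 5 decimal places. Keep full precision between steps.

f(1.600000) = -16.046968, f(3.650000) = 17.474666 (opposite signs)
step 1: m = 2.625000, f(m) = -7.195426 < 0 → root in [2.625000, 3.650000]
step 2: m = 3.137500, f(m) = 2.046179 > 0 → root in [2.625000, 3.137500]
Midpoint of [2.625000, 3.137500] = 2.881250

2.88125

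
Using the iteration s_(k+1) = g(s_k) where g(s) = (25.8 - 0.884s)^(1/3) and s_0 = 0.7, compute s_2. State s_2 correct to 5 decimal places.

2.85245

s_1 = g(0.700000) = 2.931065
s_2 = g(2.931065) = 2.852453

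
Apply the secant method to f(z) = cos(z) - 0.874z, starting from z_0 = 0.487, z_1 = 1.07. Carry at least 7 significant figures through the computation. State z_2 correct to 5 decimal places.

0.77947

f(z_0) = 0.458103, f(z_1) = -0.455056
z_2 = 1.070000 - (-0.455056)·(1.070000 - 0.487000)/(-0.455056 - (0.458103)) = 0.779473; f(z_2) = 0.030025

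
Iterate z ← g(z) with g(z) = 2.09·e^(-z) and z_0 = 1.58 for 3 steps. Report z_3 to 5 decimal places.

z_1 = g(1.580000) = 0.430488
z_2 = g(0.430488) = 1.358901
z_3 = g(1.358901) = 0.537011

0.53701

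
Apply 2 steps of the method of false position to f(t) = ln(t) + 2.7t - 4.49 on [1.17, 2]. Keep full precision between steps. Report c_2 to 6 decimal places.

1.510535

f(1.170000) = -1.173996, f(2.000000) = 1.603147
step 1: c = 1.520870, f(c) = 0.035632 > 0 → new bracket [1.170000, 1.520870]
step 2: c = 1.510535, f(c) = 0.000907 > 0 → new bracket [1.170000, 1.510535]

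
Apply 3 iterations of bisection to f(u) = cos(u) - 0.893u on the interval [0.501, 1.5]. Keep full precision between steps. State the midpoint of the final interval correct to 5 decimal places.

0.81319

f(0.501000) = 0.429710, f(1.500000) = -1.268763 (opposite signs)
step 1: m = 1.000500, f(m) = -0.353565 < 0 → root in [0.501000, 1.000500]
step 2: m = 0.750750, f(m) = 0.060758 > 0 → root in [0.750750, 1.000500]
step 3: m = 0.875625, f(m) = -0.141416 < 0 → root in [0.750750, 0.875625]
Midpoint of [0.750750, 0.875625] = 0.813187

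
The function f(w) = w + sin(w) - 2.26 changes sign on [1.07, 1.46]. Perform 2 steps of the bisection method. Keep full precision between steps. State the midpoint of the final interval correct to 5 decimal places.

1.31375

f(1.070000) = -0.312799, f(1.460000) = 0.193868 (opposite signs)
step 1: m = 1.265000, f(m) = -0.041392 < 0 → root in [1.265000, 1.460000]
step 2: m = 1.362500, f(m) = 0.080885 > 0 → root in [1.265000, 1.362500]
Midpoint of [1.265000, 1.362500] = 1.313750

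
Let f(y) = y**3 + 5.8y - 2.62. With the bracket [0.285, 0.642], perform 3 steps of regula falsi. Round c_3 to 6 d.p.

f(0.285000) = -0.943851, f(0.642000) = 1.368209
step 1: c = 0.430738, f(c) = -0.041803 < 0 → new bracket [0.430738, 0.642000]
step 2: c = 0.437001, f(c) = -0.001938 < 0 → new bracket [0.437001, 0.642000]
step 3: c = 0.437291, f(c) = -0.000090 < 0 → new bracket [0.437291, 0.642000]

0.437291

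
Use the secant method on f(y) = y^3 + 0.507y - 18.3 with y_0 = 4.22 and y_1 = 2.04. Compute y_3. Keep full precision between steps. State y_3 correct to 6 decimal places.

2.633005

f(y_0) = 58.990988, f(y_1) = -8.776056
y_2 = 2.040000 - (-8.776056)·(2.040000 - 4.220000)/(-8.776056 - (58.990988)) = 2.322317; f(y_2) = -4.597964
y_3 = 2.322317 - (-4.597964)·(2.322317 - 2.040000)/(-4.597964 - (-8.776056)) = 2.633005; f(y_3) = 1.288817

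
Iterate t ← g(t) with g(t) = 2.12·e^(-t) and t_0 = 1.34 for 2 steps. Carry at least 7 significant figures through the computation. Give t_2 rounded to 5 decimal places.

1.21690

t_1 = g(1.340000) = 0.555113
t_2 = g(0.555113) = 1.216896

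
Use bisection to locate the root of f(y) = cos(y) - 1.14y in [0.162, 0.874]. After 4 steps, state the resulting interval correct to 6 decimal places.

f(0.162000) = 0.802227, f(0.874000) = -0.354596 (opposite signs)
step 1: m = 0.518000, f(m) = 0.278291 > 0 → root in [0.518000, 0.874000]
step 2: m = 0.696000, f(m) = -0.026027 < 0 → root in [0.518000, 0.696000]
step 3: m = 0.607000, f(m) = 0.129383 > 0 → root in [0.607000, 0.696000]
step 4: m = 0.651500, f(m) = 0.052465 > 0 → root in [0.651500, 0.696000]

[0.651500, 0.696000]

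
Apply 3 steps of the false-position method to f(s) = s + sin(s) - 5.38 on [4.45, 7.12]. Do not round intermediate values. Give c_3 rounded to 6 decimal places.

5.823512

False-position update: c = (a·f(b) − b·f(a))/(f(b) − f(a)); replace the endpoint whose sign matches f(c).
f(4.450000) = -1.895773, f(7.120000) = 2.482513
step 1: c = 5.606095, f(c) = -0.400433 < 0 → new bracket [5.606095, 7.120000]
step 2: c = 5.816372, f(c) = -0.013671 < 0 → new bracket [5.816372, 7.120000]
step 3: c = 5.823512, f(c) = -0.000144 < 0 → new bracket [5.823512, 7.120000]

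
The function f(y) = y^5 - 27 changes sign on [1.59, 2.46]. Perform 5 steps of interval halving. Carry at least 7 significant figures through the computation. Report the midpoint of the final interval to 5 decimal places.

1.92984

f(1.590000) = -16.837850, f(2.460000) = 63.089782 (opposite signs)
step 1: m = 2.025000, f(m) = 7.050629 > 0 → root in [1.590000, 2.025000]
step 2: m = 1.807500, f(m) = -7.707366 < 0 → root in [1.807500, 2.025000]
step 3: m = 1.916250, f(m) = -1.161884 < 0 → root in [1.916250, 2.025000]
step 4: m = 1.970625, f(m) = 2.718025 > 0 → root in [1.916250, 1.970625]
step 5: m = 1.943437, f(m) = 0.723809 > 0 → root in [1.916250, 1.943437]
Midpoint of [1.916250, 1.943437] = 1.929844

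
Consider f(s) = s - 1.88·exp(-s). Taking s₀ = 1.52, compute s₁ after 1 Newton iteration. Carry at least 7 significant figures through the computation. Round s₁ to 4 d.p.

0.7343

f'(s) = 1 + 1.88·exp(-s)
s_0 = 1.520000: f = 1.108822, f' = 1.411178 → s_1 = 1.520000 - (1.108822)/(1.411178) = 0.734258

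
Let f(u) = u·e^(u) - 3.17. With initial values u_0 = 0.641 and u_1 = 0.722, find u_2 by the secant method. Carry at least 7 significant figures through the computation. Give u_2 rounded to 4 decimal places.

f(u_0) = -1.953140, f(u_1) = -1.683730
u_2 = 0.722000 - (-1.683730)·(0.722000 - 0.641000)/(-1.683730 - (-1.953140)) = 1.228225; f(u_2) = 1.024590

1.2282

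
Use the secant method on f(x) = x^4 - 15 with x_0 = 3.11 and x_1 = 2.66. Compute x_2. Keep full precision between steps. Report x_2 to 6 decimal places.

2.297146

f(x_0) = 78.549518, f(x_1) = 35.064115
x_2 = 2.660000 - (35.064115)·(2.660000 - 3.110000)/(35.064115 - (78.549518)) = 2.297146; f(x_2) = 12.845460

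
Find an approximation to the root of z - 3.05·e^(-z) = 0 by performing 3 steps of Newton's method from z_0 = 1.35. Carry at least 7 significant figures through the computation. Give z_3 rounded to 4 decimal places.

1.0584

f'(z) = 1 + 3.05·e^(-z)
z_0 = 1.350000: f = 0.559317, f' = 1.790683 → z_1 = 1.350000 - (0.559317)/(1.790683) = 1.037651
z_1 = 1.037651: f = -0.042920, f' = 2.080572 → z_2 = 1.037651 - (-0.042920)/(2.080572) = 1.058280
z_2 = 1.058280: f = -0.000228, f' = 2.058509 → z_3 = 1.058280 - (-0.000228)/(2.058509) = 1.058391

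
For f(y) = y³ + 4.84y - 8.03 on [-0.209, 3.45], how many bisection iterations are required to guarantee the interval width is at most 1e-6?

Initial width b − a = 3.45 − -0.209 = 3.659000.
After n steps the width is (b−a)/2^n; need (b−a)/2^n ≤ 1e-6.
So n ≥ log₂(3.659000/1e-6) = log₂(3659000.0000) ≈ 21.8030.
Hence n = 22.

22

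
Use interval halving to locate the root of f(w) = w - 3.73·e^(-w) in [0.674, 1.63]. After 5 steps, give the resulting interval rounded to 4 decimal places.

f(0.674000) = -1.227054, f(1.630000) = 0.899183 (opposite signs)
step 1: m = 1.152000, f(m) = -0.026695 < 0 → root in [1.152000, 1.630000]
step 2: m = 1.391000, f(m) = 0.462878 > 0 → root in [1.152000, 1.391000]
step 3: m = 1.271500, f(m) = 0.225568 > 0 → root in [1.152000, 1.271500]
step 4: m = 1.211750, f(m) = 0.101419 > 0 → root in [1.152000, 1.211750]
step 5: m = 1.181875, f(m) = 0.037872 > 0 → root in [1.152000, 1.181875]

[1.1520, 1.1819]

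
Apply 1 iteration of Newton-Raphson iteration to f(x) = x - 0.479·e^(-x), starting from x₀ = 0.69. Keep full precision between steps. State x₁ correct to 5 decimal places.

f'(x) = 1 + 0.479·e^(-x)
x_0 = 0.690000: f = 0.449745, f' = 1.240255 → x_1 = 0.690000 - (0.449745)/(1.240255) = 0.327377

0.32738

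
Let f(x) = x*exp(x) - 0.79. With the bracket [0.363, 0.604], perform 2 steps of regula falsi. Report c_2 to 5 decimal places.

0.48479

False-position update: c = (a·f(b) − b·f(a))/(f(b) − f(a)); replace the endpoint whose sign matches f(c).
f(0.363000) = -0.268138, f(0.604000) = 0.314971
step 1: c = 0.473822, f(c) = -0.028985 < 0 → new bracket [0.473822, 0.604000]
step 2: c = 0.484792, f(c) = -0.002777 < 0 → new bracket [0.484792, 0.604000]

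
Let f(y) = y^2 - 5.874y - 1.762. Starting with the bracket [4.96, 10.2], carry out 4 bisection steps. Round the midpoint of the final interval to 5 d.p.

6.10625

f(4.960000) = -6.295440, f(10.200000) = 42.363200 (opposite signs)
step 1: m = 7.580000, f(m) = 11.169480 > 0 → root in [4.960000, 7.580000]
step 2: m = 6.270000, f(m) = 0.720920 > 0 → root in [4.960000, 6.270000]
step 3: m = 5.615000, f(m) = -3.216285 < 0 → root in [5.615000, 6.270000]
step 4: m = 5.942500, f(m) = -1.354939 < 0 → root in [5.942500, 6.270000]
Midpoint of [5.942500, 6.270000] = 6.106250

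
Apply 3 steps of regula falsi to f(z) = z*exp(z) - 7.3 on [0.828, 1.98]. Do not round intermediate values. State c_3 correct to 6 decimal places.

f(0.828000) = -5.404926, f(1.980000) = 7.040631
step 1: c = 1.328297, f(c) = -2.286197 < 0 → new bracket [1.328297, 1.980000]
step 2: c = 1.488043, f(c) = -0.710322 < 0 → new bracket [1.488043, 1.980000]
step 3: c = 1.533127, f(c) = -0.197570 < 0 → new bracket [1.533127, 1.980000]

1.533127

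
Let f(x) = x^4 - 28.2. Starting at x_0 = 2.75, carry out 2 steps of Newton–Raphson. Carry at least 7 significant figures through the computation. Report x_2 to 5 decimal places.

2.31015

Newton update: x ← x − f(x)/f'(x).
f'(x) = 4x^3
x_0 = 2.750000: f = 28.991406, f' = 83.187500 → x_1 = 2.750000 - (28.991406)/(83.187500) = 2.401493
x_1 = 2.401493: f = 5.060247, f' = 55.399277 → x_2 = 2.401493 - (5.060247)/(55.399277) = 2.310152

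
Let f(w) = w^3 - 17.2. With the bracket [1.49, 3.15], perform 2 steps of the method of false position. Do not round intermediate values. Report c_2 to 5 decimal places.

False-position update: c = (a·f(b) − b·f(a))/(f(b) − f(a)); replace the endpoint whose sign matches f(c).
f(1.490000) = -13.892051, f(3.150000) = 14.055875
step 1: c = 2.315135, f(c) = -4.791228 < 0 → new bracket [2.315135, 3.150000]
step 2: c = 2.527371, f(c) = -1.056164 < 0 → new bracket [2.527371, 3.150000]

2.52737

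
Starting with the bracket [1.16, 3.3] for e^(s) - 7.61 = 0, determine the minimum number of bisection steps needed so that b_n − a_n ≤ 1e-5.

18

Initial width b − a = 3.3 − 1.16 = 2.140000.
After n steps the width is (b−a)/2^n; need (b−a)/2^n ≤ 1e-5.
So n ≥ log₂(2.140000/1e-5) = log₂(214000.0000) ≈ 17.7073.
Hence n = 18.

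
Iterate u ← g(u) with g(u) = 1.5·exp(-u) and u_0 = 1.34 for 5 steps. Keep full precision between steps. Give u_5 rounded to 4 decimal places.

0.6285

u_1 = g(1.340000) = 0.392769
u_2 = g(0.392769) = 1.012778
u_3 = g(1.012778) = 0.544813
u_4 = g(0.544813) = 0.869925
u_5 = g(0.869925) = 0.628474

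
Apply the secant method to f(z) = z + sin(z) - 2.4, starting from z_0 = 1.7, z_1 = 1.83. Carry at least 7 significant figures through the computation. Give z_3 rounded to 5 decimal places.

1.42802

Secant update: z_(k+1) = z_k − f(z_k)·(z_k − z_(k-1))/(f(z_k) − f(z_(k-1))).
f(z_0) = 0.291665, f(z_1) = 0.396594
z_2 = 1.830000 - (0.396594)·(1.830000 - 1.700000)/(0.396594 - (0.291665)) = 1.338649; f(z_2) = -0.088177
z_3 = 1.338649 - (-0.088177)·(1.338649 - 1.830000)/(-0.088177 - (0.396594)) = 1.428022; f(z_3) = 0.017847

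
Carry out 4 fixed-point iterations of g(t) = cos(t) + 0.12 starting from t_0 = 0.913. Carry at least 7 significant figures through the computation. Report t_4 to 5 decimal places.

0.83846

t_1 = g(0.913000) = 0.731374
t_2 = g(0.731374) = 0.864257
t_3 = g(0.864257) = 0.769205
t_4 = g(0.769205) = 0.838464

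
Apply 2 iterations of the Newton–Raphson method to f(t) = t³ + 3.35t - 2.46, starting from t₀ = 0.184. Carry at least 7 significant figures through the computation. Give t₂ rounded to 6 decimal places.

f'(t) = 3t² + 3.35
t_0 = 0.184000: f = -1.837370, f' = 3.451568 → t_1 = 0.184000 - (-1.837370)/(3.451568) = 0.716329
t_1 = 0.716329: f = 0.307271, f' = 4.889383 → t_2 = 0.716329 - (0.307271)/(4.889383) = 0.653485

0.653485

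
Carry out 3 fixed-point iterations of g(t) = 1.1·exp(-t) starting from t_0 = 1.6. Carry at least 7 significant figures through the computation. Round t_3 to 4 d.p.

0.4558

t_1 = g(1.600000) = 0.222086
t_2 = g(0.222086) = 0.880931
t_3 = g(0.880931) = 0.455837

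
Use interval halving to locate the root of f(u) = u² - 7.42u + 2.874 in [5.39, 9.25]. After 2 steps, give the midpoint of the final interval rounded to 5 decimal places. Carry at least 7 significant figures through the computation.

6.83750

f(5.390000) = -8.067700, f(9.250000) = 19.801500 (opposite signs)
step 1: m = 7.320000, f(m) = 2.142000 > 0 → root in [5.390000, 7.320000]
step 2: m = 6.355000, f(m) = -3.894075 < 0 → root in [6.355000, 7.320000]
Midpoint of [6.355000, 7.320000] = 6.837500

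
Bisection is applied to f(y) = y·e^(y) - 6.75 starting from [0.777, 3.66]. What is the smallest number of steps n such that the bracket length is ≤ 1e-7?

Initial width b − a = 3.66 − 0.777 = 2.883000.
After n steps the width is (b−a)/2^n; need (b−a)/2^n ≤ 1e-7.
So n ≥ log₂(2.883000/1e-7) = log₂(28830000.0000) ≈ 24.7811.
Hence n = 25.

25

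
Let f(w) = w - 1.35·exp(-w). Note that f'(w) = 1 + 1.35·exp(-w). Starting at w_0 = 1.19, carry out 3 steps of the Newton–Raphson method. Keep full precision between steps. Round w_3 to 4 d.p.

0.6823

Newton update: w ← w − f(w)/f'(w).
w_0 = 1.190000: f = 0.779301, f' = 1.410699 → w_1 = 1.190000 - (0.779301)/(1.410699) = 0.637578
w_1 = 0.637578: f = -0.075993, f' = 1.713571 → w_2 = 0.637578 - (-0.075993)/(1.713571) = 0.681926
w_2 = 0.681926: f = -0.000691, f' = 1.682617 → w_3 = 0.681926 - (-0.000691)/(1.682617) = 0.682337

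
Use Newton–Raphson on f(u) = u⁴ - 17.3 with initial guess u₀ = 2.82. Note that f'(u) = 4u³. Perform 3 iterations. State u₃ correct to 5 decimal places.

u_0 = 2.820000: f = 45.940666, f' = 89.703072 → u_1 = 2.820000 - (45.940666)/(89.703072) = 2.307859
u_1 = 2.307859: f = 11.068522, f' = 49.168564 → u_2 = 2.307859 - (11.068522)/(49.168564) = 2.082745
u_2 = 2.082745: f = 1.516730, f' = 36.138332 → u_3 = 2.082745 - (1.516730)/(36.138332) = 2.040775

2.04077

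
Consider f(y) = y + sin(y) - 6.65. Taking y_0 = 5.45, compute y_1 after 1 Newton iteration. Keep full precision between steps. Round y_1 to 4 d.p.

f'(y) = 1 + cos(y)
y_0 = 5.450000: f = -1.940077, f' = 1.672522 → y_1 = 5.450000 - (-1.940077)/(1.672522) = 6.609971

6.6100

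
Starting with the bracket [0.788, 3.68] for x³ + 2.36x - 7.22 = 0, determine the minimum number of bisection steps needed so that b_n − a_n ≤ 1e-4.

15

Initial width b − a = 3.68 − 0.788 = 2.892000.
After n steps the width is (b−a)/2^n; need (b−a)/2^n ≤ 1e-4.
So n ≥ log₂(2.892000/1e-4) = log₂(28920.0000) ≈ 14.8198.
Hence n = 15.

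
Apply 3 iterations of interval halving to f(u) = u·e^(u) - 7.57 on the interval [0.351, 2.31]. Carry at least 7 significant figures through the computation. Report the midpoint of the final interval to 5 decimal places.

1.45294

f(0.351000) = -7.071409, f(2.310000) = 15.701921 (opposite signs)
step 1: m = 1.330500, f(m) = -2.536806 < 0 → root in [1.330500, 2.310000]
step 2: m = 1.820250, f(m) = 3.667134 > 0 → root in [1.330500, 1.820250]
step 3: m = 1.575375, f(m) = 0.043084 > 0 → root in [1.330500, 1.575375]
Midpoint of [1.330500, 1.575375] = 1.452937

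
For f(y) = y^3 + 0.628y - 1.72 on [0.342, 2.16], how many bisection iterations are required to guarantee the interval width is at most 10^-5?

18

Initial width b − a = 2.16 − 0.342 = 1.818000.
After n steps the width is (b−a)/2^n; need (b−a)/2^n ≤ 10^-5.
So n ≥ log₂(1.818000/10^-5) = log₂(181800.0000) ≈ 17.4720.
Hence n = 18.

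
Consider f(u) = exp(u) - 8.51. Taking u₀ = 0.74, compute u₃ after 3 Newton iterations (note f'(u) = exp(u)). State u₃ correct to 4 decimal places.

u_0 = 0.740000: f = -6.414064, f' = 2.095936 → u_1 = 0.740000 - (-6.414064)/(2.095936) = 3.800239
u_1 = 3.800239: f = 36.201888, f' = 44.711888 → u_2 = 3.800239 - (36.201888)/(44.711888) = 2.990569
u_2 = 2.990569: f = 11.387003, f' = 19.897003 → u_3 = 2.990569 - (11.387003)/(19.897003) = 2.418272

2.4183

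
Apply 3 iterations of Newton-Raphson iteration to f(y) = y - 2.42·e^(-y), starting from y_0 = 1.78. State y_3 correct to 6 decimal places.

f'(y) = 1 + 2.42·e^(-y)
y_0 = 1.780000: f = 1.371896, f' = 1.408104 → y_1 = 1.780000 - (1.371896)/(1.408104) = 0.805714
y_1 = 0.805714: f = -0.275466, f' = 2.081180 → y_2 = 0.805714 - (-0.275466)/(2.081180) = 0.938075
y_2 = 0.938075: f = -0.009066, f' = 1.947141 → y_3 = 0.938075 - (-0.009066)/(1.947141) = 0.942731

0.942731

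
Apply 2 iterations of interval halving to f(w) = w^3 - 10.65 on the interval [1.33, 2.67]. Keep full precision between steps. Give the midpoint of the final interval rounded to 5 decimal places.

2.16750

f(1.330000) = -8.297363, f(2.670000) = 8.384163 (opposite signs)
step 1: m = 2.000000, f(m) = -2.650000 < 0 → root in [2.000000, 2.670000]
step 2: m = 2.335000, f(m) = 2.080945 > 0 → root in [2.000000, 2.335000]
Midpoint of [2.000000, 2.335000] = 2.167500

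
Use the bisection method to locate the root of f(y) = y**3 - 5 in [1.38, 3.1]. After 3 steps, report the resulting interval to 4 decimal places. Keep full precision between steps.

f(1.380000) = -2.371928, f(3.100000) = 24.791000 (opposite signs)
step 1: m = 2.240000, f(m) = 6.239424 > 0 → root in [1.380000, 2.240000]
step 2: m = 1.810000, f(m) = 0.929741 > 0 → root in [1.380000, 1.810000]
step 3: m = 1.595000, f(m) = -0.942280 < 0 → root in [1.595000, 1.810000]

[1.5950, 1.8100]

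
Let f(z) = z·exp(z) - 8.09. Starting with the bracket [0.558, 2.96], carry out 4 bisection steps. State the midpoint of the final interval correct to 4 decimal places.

1.6839

f(0.558000) = -7.115077, f(2.960000) = 49.031996 (opposite signs)
step 1: m = 1.759000, f(m) = 2.123858 > 0 → root in [0.558000, 1.759000]
step 2: m = 1.158500, f(m) = -4.400001 < 0 → root in [1.158500, 1.759000]
step 3: m = 1.458750, f(m) = -1.816528 < 0 → root in [1.458750, 1.759000]
step 4: m = 1.608875, f(m) = -0.050152 < 0 → root in [1.608875, 1.759000]
Midpoint of [1.608875, 1.759000] = 1.683937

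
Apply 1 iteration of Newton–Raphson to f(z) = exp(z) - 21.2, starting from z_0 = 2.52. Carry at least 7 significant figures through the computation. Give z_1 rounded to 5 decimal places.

f'(z) = exp(z)
z_0 = 2.520000: f = -8.771403, f' = 12.428597 → z_1 = 2.520000 - (-8.771403)/(12.428597) = 3.225744

3.22574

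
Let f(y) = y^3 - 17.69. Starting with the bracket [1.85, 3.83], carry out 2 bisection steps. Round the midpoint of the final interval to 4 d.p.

f(1.850000) = -11.358375, f(3.830000) = 38.491887 (opposite signs)
step 1: m = 2.840000, f(m) = 5.216304 > 0 → root in [1.850000, 2.840000]
step 2: m = 2.345000, f(m) = -4.794786 < 0 → root in [2.345000, 2.840000]
Midpoint of [2.345000, 2.840000] = 2.592500

2.5925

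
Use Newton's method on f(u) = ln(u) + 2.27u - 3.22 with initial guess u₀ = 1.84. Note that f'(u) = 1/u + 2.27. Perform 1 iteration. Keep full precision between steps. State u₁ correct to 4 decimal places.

1.2832

u_0 = 1.840000: f = 1.566566, f' = 2.813478 → u_1 = 1.840000 - (1.566566)/(2.813478) = 1.283193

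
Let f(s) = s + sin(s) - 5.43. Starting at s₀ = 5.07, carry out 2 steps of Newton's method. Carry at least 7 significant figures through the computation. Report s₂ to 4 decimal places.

f'(s) = 1 + cos(s)
s_0 = 5.070000: f = -1.296736, f' = 1.350037 → s_1 = 5.070000 - (-1.296736)/(1.350037) = 6.030518
s_1 = 6.030518: f = 0.350531, f' = 1.968249 → s_2 = 6.030518 - (0.350531)/(1.968249) = 5.852425

5.8524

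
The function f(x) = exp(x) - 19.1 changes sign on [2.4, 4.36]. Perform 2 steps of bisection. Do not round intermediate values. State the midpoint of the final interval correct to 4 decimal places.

3.1350

f(2.400000) = -8.076824, f(4.360000) = 59.157134 (opposite signs)
step 1: m = 3.380000, f(m) = 10.270771 > 0 → root in [2.400000, 3.380000]
step 2: m = 2.890000, f(m) = -1.106690 < 0 → root in [2.890000, 3.380000]
Midpoint of [2.890000, 3.380000] = 3.135000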